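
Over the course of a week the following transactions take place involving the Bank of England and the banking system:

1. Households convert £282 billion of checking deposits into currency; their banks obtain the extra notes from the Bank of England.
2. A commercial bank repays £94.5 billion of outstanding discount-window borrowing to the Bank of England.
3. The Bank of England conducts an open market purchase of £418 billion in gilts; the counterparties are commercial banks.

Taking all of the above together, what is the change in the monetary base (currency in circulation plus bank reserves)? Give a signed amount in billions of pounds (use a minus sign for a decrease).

Currency withdrawal £282 billion: just a shift between currency and reserves — both are base money → 0.
Discount-window repayment £94.5 billion: Bank of England balance sheet contracts → −£94.5B.
OMO purchase (from banks) £418 billion: Bank of England balance sheet expands → +£418B.
Net: 0 − 94.5 + 418 = +£323.5 billion.

+£323.5 billion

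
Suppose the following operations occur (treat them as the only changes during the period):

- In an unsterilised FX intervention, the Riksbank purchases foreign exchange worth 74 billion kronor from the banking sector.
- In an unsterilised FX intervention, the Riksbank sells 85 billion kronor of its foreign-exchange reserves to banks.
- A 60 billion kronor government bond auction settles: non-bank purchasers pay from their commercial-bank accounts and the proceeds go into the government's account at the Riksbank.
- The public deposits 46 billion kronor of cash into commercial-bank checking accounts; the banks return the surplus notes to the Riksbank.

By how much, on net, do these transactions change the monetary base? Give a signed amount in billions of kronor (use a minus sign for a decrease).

FX purchase 74 billion kronor: Riksbank balance sheet expands → +74B.
FX sale 85 billion kronor: Riksbank balance sheet contracts → −85B.
Government account inflow 60 billion kronor: reserves shift to a non-base liability → −60B.
Currency deposit 46 billion kronor: just a shift between currency and reserves — both are base money → 0.
Net: 74 − 85 − 60 + 0 = -71 billion.

-71 billion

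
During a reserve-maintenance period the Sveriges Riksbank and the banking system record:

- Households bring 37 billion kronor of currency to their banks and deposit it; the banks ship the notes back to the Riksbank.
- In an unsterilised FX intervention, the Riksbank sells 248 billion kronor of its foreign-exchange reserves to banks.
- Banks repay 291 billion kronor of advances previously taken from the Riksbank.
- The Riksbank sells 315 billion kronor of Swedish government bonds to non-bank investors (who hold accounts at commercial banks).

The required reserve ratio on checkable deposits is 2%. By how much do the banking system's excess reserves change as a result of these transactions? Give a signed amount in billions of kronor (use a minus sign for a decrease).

Currency deposit 37 billion kronor: reserves +37B, deposits +37B.
FX sale 248 billion kronor: reserves −248B, deposits 0.
Discount-window repayment 291 billion kronor: reserves −291B, deposits 0.
Asset sale (to non-banks) 315 billion kronor: reserves −315B, deposits −315B.
Totals: Δreserves = −817B, Δdeposits = −278B.
Δrequired reserves = 2% × −278B = −5.56B.
Δexcess reserves = Δreserves − Δrequired = −817B − (−5.56B) = -811.44 billion.

-811.44 billion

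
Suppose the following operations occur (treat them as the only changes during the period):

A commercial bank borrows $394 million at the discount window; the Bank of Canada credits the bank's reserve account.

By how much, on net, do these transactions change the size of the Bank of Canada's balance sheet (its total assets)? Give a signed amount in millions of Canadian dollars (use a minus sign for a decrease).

+$394 million

Bank of Canada balance sheet:
  Assets:      Loans to banks +$394M
  Liabilities: Bank reserves +$394M
Commercial banking system:
  Assets:      Reserves at CB +$394M
  Liabilities: Borrowings from CB +$394M
Change in total Bank of Canada assets = +$394 million.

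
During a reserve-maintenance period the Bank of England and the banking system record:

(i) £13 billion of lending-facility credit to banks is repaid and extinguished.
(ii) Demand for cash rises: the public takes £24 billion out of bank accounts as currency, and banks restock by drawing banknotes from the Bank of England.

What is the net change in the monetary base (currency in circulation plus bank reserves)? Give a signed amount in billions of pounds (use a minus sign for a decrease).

-£13 billion

Discount-window repayment £13 billion: Bank of England balance sheet contracts → −£13B.
Currency withdrawal £24 billion: just a shift between currency and reserves — both are base money → 0.
Net: −13 + 0 = -£13 billion.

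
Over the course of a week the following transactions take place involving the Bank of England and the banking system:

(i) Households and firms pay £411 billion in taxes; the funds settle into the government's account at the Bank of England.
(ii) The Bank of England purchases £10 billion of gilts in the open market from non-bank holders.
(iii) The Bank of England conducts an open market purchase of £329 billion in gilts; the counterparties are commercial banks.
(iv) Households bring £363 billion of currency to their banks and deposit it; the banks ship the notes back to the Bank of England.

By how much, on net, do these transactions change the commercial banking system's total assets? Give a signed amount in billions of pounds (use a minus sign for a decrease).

-£38 billion

Government account inflow £411 billion: bank balance sheets shrink → −£411B.
Asset purchase (from non-banks) £10 billion: bank balance sheets expand → +£10B.
OMO purchase (from banks) £329 billion: just an asset swap on bank balance sheets → 0.
Currency deposit £363 billion: bank balance sheets expand → +£363B.
Net: −411 + 10 + 0 + 363 = -£38 billion.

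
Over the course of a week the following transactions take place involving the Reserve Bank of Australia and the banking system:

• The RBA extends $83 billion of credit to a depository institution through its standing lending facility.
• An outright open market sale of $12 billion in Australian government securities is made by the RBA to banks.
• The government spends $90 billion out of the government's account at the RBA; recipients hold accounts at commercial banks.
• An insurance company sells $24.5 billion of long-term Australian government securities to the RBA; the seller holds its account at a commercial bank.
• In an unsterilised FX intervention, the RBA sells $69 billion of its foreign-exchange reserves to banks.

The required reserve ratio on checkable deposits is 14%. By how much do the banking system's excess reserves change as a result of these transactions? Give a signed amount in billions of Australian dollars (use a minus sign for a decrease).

Discount-window loan $83 billion: reserves +$83B, deposits 0.
OMO sale (to banks) $12 billion: reserves −$12B, deposits 0.
Government spending $90 billion: reserves +$90B, deposits +$90B.
Asset purchase (from non-banks) $24.5 billion: reserves +$24.5B, deposits +$24.5B.
FX sale $69 billion: reserves −$69B, deposits 0.
Totals: Δreserves = +$116.5B, Δdeposits = +$114.5B.
Δrequired reserves = 14% × +$114.5B = +$16.03B.
Δexcess reserves = Δreserves − Δrequired = +$116.5B − (+$16.03B) = +$100.47 billion.

+$100.47 billion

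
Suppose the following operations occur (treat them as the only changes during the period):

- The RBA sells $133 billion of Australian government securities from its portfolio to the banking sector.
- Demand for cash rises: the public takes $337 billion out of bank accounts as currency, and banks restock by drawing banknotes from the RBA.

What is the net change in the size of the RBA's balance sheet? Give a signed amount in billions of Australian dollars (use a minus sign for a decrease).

OMO sale (to banks) $133 billion: an RBA asset is shed → −$133B.
Currency withdrawal $337 billion: only the composition of liabilities changes → 0.
Net: −133 + 0 = -$133 billion.

-$133 billion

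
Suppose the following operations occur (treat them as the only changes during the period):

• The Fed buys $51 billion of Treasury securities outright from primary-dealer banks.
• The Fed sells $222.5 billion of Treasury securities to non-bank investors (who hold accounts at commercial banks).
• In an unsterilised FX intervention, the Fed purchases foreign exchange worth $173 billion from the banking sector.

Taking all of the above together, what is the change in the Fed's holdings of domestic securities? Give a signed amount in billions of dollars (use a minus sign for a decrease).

-$171.5 billion

Fed balance sheet:
  Assets:      Securities −$171.5B, Foreign assets +$173B
  Liabilities: Bank reserves +$1.5B
Commercial banking system:
  Assets:      Reserves at CB +$1.5B, Securities −$51B, Foreign assets −$173B
  Liabilities: Checkable deposits −$222.5B
So the change in the Fed's holdings of domestic securities is -$171.5 billion.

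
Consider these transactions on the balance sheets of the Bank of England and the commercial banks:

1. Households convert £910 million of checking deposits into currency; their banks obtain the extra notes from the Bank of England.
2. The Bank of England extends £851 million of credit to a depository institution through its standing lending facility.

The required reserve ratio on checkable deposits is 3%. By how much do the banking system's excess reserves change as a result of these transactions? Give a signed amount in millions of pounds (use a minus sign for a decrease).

Currency withdrawal £910 million: reserves −£910M, deposits −£910M.
Discount-window loan £851 million: reserves +£851M, deposits 0.
Totals: Δreserves = −£59M, Δdeposits = −£910M.
Δrequired reserves = 3% × −£910M = −£27.3M.
Δexcess reserves = Δreserves − Δrequired = −£59M − (−£27.3M) = -£31.7 million.

-£31.7 million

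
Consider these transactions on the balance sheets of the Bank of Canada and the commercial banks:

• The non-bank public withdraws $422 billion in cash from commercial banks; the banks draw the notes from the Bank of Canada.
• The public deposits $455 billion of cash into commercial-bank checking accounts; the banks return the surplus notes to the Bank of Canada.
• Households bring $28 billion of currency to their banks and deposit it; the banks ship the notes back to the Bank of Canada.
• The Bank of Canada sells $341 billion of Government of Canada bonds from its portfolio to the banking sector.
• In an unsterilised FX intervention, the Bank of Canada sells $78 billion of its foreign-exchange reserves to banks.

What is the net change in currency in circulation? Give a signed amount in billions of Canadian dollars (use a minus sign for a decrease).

Bank of Canada balance sheet:
  Assets:      Securities −$341B, Foreign assets −$78B
  Liabilities: Bank reserves −$358B, Currency in circulation −$61B
So the change in currency in circulation is -$61 billion.

-$61 billion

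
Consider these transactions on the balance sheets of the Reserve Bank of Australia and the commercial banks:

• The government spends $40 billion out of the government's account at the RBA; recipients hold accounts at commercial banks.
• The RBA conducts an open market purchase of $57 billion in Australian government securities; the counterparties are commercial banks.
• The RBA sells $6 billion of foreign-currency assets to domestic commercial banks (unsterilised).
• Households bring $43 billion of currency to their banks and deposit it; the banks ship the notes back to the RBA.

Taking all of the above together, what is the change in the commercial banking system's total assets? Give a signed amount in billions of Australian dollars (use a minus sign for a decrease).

Government spending $40 billion: bank balance sheets expand → +$40B.
OMO purchase (from banks) $57 billion: just an asset swap on bank balance sheets → 0.
FX sale $6 billion: just an asset swap on bank balance sheets → 0.
Currency deposit $43 billion: bank balance sheets expand → +$43B.
Net: 40 + 0 + 0 + 43 = +$83 billion.

+$83 billion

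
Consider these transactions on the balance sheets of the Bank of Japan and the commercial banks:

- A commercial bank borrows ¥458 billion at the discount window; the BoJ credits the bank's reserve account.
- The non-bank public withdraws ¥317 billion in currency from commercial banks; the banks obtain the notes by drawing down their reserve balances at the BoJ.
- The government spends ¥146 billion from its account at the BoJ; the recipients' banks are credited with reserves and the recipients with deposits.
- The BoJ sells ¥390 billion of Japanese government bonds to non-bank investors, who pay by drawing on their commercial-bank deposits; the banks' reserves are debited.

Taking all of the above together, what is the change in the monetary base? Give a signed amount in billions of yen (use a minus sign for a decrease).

+¥214 billion

BoJ balance sheet:
  Assets:      Securities −¥390B, Loans to banks +¥458B
  Liabilities: Bank reserves −¥103B, Currency in circulation +¥317B, Government deposits −¥146B
Commercial banking system:
  Assets:      Reserves at CB −¥103B
  Liabilities: Checkable deposits −¥561B, Borrowings from CB +¥458B
Monetary base = currency + reserves: +¥317B + (−¥103B) = +¥214 billion.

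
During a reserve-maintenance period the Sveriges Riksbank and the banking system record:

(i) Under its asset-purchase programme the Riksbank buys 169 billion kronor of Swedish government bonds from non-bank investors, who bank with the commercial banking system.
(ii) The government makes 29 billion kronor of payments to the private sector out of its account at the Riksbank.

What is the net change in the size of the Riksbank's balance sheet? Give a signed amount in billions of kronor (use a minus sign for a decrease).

Riksbank balance sheet:
  Assets:      Securities +169B
  Liabilities: Bank reserves +198B, Government deposits −29B
Commercial banking system:
  Assets:      Reserves at CB +198B
  Liabilities: Checkable deposits +198B
Change in total Riksbank assets = +169 billion.

+169 billion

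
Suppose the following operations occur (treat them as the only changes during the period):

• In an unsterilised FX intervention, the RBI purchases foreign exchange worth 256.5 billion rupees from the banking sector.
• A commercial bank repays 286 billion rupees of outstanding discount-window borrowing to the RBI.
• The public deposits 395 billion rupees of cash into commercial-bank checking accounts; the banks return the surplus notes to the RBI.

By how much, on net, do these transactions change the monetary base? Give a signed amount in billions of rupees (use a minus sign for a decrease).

FX purchase 256.5 billion rupees: RBI balance sheet expands → +256.5B.
Discount-window repayment 286 billion rupees: RBI balance sheet contracts → −286B.
Currency deposit 395 billion rupees: just a shift between currency and reserves — both are base money → 0.
Net: 256.5 − 286 + 0 = -29.5 billion.

-29.5 billion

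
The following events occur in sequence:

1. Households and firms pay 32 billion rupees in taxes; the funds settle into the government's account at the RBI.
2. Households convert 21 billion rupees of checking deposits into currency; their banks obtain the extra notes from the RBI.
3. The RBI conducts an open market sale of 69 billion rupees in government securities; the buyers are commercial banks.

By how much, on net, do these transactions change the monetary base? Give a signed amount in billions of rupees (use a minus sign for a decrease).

-101 billion

Government account inflow 32 billion rupees: reserves shift to a non-base liability → −32B.
Currency withdrawal 21 billion rupees: just a shift between currency and reserves — both are base money → 0.
OMO sale (to banks) 69 billion rupees: RBI balance sheet contracts → −69B.
Net: −32 + 0 − 69 = -101 billion.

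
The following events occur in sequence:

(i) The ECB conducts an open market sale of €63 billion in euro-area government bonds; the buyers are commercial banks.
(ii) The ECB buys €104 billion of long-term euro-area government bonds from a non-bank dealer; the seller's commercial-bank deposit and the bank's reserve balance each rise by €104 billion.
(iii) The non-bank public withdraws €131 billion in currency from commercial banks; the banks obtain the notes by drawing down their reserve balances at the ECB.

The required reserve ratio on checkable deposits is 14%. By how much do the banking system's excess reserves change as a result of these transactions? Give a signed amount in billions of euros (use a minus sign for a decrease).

-€86.22 billion

OMO sale (to banks) €63 billion: reserves −€63B, deposits 0.
Asset purchase (from non-banks) €104 billion: reserves +€104B, deposits +€104B.
Currency withdrawal €131 billion: reserves −€131B, deposits −€131B.
Totals: Δreserves = −€90B, Δdeposits = −€27B.
Δrequired reserves = 14% × −€27B = −€3.78B.
Δexcess reserves = Δreserves − Δrequired = −€90B − (−€3.78B) = -€86.22 billion.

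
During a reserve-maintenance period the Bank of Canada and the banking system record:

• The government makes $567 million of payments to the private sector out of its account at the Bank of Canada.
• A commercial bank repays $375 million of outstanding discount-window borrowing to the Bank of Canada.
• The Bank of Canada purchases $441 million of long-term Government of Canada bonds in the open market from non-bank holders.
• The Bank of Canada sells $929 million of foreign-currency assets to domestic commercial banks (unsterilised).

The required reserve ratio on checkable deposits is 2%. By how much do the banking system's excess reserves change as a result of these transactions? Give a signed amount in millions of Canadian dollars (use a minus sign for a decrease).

-$316.16 million

Government spending $567 million: reserves +$567M, deposits +$567M.
Discount-window repayment $375 million: reserves −$375M, deposits 0.
Asset purchase (from non-banks) $441 million: reserves +$441M, deposits +$441M.
FX sale $929 million: reserves −$929M, deposits 0.
Totals: Δreserves = −$296M, Δdeposits = +$1008M.
Δrequired reserves = 2% × +$1008M = +$20.16M.
Δexcess reserves = Δreserves − Δrequired = −$296M − (+$20.16M) = -$316.16 million.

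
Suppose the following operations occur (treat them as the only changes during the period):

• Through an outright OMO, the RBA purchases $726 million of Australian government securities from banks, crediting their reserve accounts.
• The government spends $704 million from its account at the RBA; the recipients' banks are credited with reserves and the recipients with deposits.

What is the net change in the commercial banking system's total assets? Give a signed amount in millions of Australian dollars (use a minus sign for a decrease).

+$704 million

OMO purchase (from banks) $726 million: just an asset swap on bank balance sheets → 0.
Government spending $704 million: bank balance sheets expand → +$704M.
Net: 0 + 704 = +$704 million.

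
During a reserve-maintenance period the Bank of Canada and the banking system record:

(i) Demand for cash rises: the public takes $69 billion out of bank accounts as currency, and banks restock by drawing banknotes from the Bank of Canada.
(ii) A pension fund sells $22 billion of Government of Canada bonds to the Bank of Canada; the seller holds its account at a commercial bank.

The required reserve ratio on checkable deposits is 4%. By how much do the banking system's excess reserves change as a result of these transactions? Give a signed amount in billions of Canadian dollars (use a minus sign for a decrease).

Currency withdrawal $69 billion: reserves −$69B, deposits −$69B.
Asset purchase (from non-banks) $22 billion: reserves +$22B, deposits +$22B.
Totals: Δreserves = −$47B, Δdeposits = −$47B.
Δrequired reserves = 4% × −$47B = −$1.88B.
Δexcess reserves = Δreserves − Δrequired = −$47B − (−$1.88B) = -$45.12 billion.

-$45.12 billion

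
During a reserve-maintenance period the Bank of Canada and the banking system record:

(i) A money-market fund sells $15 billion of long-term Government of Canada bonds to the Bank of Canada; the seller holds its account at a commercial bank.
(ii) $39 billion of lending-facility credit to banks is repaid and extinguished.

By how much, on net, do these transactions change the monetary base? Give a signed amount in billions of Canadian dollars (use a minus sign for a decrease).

Asset purchase (from non-banks) $15 billion: Bank of Canada balance sheet expands → +$15B.
Discount-window repayment $39 billion: Bank of Canada balance sheet contracts → −$39B.
Net: 15 − 39 = -$24 billion.

-$24 billion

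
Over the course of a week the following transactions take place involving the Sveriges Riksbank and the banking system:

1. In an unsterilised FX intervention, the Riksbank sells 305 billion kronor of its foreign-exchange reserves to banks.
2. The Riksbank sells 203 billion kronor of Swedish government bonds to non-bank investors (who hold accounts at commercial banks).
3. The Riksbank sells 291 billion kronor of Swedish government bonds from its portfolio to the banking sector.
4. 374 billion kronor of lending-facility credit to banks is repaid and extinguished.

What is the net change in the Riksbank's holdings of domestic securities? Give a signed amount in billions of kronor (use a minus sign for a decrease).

-494 billion

FX sale 305 billion kronor: the Riksbank's securities portfolio is untouched → 0.
Asset sale (to non-banks) 203 billion kronor: securities removed from the Riksbank's portfolio → −203B.
OMO sale (to banks) 291 billion kronor: securities removed from the Riksbank's portfolio → −291B.
Discount-window repayment 374 billion kronor: the Riksbank's securities portfolio is untouched → 0.
Net: 0 − 203 − 291 + 0 = -494 billion.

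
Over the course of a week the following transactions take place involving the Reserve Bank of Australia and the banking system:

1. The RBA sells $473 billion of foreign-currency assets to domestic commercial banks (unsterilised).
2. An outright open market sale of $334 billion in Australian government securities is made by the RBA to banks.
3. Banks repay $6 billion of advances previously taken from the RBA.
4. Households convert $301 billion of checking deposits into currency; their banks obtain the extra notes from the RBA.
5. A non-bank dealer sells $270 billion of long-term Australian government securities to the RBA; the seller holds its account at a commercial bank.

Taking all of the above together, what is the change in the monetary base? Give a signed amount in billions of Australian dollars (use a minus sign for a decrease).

-$543 billion

RBA balance sheet:
  Assets:      Securities −$64B, Loans to banks −$6B, Foreign assets −$473B
  Liabilities: Bank reserves −$844B, Currency in circulation +$301B
Commercial banking system:
  Assets:      Reserves at CB −$844B, Securities +$334B, Foreign assets +$473B
  Liabilities: Checkable deposits −$31B, Borrowings from CB −$6B
Monetary base = currency + reserves: +$301B + (−$844B) = -$543 billion.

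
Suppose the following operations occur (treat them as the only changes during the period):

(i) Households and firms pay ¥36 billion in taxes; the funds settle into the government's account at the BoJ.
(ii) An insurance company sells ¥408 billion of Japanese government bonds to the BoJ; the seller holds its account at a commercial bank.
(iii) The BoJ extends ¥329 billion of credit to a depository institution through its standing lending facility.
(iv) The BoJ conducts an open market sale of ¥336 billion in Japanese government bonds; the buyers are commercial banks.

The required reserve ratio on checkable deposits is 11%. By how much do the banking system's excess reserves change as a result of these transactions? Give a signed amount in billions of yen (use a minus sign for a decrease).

+¥324.08 billion

Government account inflow ¥36 billion: reserves −¥36B, deposits −¥36B.
Asset purchase (from non-banks) ¥408 billion: reserves +¥408B, deposits +¥408B.
Discount-window loan ¥329 billion: reserves +¥329B, deposits 0.
OMO sale (to banks) ¥336 billion: reserves −¥336B, deposits 0.
Totals: Δreserves = +¥365B, Δdeposits = +¥372B.
Δrequired reserves = 11% × +¥372B = +¥40.92B.
Δexcess reserves = Δreserves − Δrequired = +¥365B − (+¥40.92B) = +¥324.08 billion.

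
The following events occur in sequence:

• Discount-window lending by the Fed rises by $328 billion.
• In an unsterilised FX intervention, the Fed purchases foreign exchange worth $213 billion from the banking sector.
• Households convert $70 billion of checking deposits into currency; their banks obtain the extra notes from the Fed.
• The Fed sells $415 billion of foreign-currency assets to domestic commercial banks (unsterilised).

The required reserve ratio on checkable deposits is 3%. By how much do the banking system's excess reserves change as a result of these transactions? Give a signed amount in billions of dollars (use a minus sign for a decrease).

+$58.1 billion

Discount-window loan $328 billion: reserves +$328B, deposits 0.
FX purchase $213 billion: reserves +$213B, deposits 0.
Currency withdrawal $70 billion: reserves −$70B, deposits −$70B.
FX sale $415 billion: reserves −$415B, deposits 0.
Totals: Δreserves = +$56B, Δdeposits = −$70B.
Δrequired reserves = 3% × −$70B = −$2.1B.
Δexcess reserves = Δreserves − Δrequired = +$56B − (−$2.1B) = +$58.1 billion.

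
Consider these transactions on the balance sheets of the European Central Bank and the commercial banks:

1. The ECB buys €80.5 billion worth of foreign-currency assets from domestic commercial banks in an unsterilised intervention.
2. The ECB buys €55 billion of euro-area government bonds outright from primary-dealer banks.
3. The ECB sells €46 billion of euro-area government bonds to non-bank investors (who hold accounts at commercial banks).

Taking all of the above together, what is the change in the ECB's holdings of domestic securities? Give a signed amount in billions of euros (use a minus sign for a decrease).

FX purchase €80.5 billion: the ECB's securities portfolio is untouched → 0.
OMO purchase (from banks) €55 billion: securities added to the ECB's portfolio → +€55B.
Asset sale (to non-banks) €46 billion: securities removed from the ECB's portfolio → −€46B.
Net: 0 + 55 − 46 = +€9 billion.

+€9 billion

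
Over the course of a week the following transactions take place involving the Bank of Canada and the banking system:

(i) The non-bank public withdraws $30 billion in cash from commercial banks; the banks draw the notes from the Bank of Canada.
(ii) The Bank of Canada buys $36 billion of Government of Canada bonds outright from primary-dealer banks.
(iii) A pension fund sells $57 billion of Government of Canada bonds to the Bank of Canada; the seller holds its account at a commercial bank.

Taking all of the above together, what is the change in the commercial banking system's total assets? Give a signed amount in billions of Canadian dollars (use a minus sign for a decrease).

Currency withdrawal $30 billion: bank balance sheets shrink → −$30B.
OMO purchase (from banks) $36 billion: just an asset swap on bank balance sheets → 0.
Asset purchase (from non-banks) $57 billion: bank balance sheets expand → +$57B.
Net: −30 + 0 + 57 = +$27 billion.

+$27 billion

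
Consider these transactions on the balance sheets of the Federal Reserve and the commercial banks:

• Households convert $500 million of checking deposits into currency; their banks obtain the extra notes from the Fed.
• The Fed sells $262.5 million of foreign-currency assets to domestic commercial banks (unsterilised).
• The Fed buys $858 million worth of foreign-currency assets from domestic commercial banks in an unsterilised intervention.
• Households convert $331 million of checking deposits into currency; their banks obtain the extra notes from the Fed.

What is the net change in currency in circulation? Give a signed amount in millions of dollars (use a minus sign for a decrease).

Fed balance sheet:
  Assets:      Foreign assets +$595.5M
  Liabilities: Bank reserves −$235.5M, Currency in circulation +$831M
So the change in currency in circulation is +$831 million.

+$831 million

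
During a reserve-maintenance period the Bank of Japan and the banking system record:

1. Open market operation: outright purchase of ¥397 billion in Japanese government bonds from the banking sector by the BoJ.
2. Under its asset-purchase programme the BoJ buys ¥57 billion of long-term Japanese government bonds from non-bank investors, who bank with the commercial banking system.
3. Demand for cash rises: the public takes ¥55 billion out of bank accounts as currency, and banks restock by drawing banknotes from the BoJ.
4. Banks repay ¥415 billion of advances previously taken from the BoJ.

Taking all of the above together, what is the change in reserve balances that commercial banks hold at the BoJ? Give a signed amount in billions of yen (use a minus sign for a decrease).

-¥16 billion

OMO purchase (from banks) ¥397 billion: the BoJ pays by crediting reserve accounts → +¥397B.
Asset purchase (from non-banks) ¥57 billion: the BoJ pays by crediting reserve accounts → +¥57B.
Currency withdrawal ¥55 billion: banks swap reserves for currency → −¥55B.
Discount-window repayment ¥415 billion: repayment is debited from reserves → −¥415B.
Net: 397 + 57 − 55 − 415 = -¥16 billion.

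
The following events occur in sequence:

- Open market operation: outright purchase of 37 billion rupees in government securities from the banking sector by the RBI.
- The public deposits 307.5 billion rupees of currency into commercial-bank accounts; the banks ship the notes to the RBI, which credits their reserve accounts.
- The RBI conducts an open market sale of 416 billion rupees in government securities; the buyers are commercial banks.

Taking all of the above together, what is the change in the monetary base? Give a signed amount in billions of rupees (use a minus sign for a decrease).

-379 billion

OMO purchase (from banks) 37 billion rupees: RBI balance sheet expands → +37B.
Currency deposit 307.5 billion rupees: just a shift between currency and reserves — both are base money → 0.
OMO sale (to banks) 416 billion rupees: RBI balance sheet contracts → −416B.
Net: 37 + 0 − 416 = -379 billion.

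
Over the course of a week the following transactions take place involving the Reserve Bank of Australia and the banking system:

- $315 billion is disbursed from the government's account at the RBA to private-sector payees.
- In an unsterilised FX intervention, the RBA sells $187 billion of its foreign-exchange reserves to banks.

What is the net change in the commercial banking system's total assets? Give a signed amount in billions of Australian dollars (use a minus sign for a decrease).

RBA balance sheet:
  Assets:      Foreign assets −$187B
  Liabilities: Bank reserves +$128B, Government deposits −$315B
Commercial banking system:
  Assets:      Reserves at CB +$128B, Foreign assets +$187B
  Liabilities: Checkable deposits +$315B
Change in total bank assets = +$315 billion.

+$315 billion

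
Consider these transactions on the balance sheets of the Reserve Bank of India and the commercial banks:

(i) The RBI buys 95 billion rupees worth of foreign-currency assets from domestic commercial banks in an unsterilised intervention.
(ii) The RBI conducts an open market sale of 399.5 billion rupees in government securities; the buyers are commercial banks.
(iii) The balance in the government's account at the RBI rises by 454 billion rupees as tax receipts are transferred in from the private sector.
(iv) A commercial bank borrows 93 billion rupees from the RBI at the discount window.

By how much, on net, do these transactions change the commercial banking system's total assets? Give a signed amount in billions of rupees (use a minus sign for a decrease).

-361 billion

FX purchase 95 billion rupees: just an asset swap on bank balance sheets → 0.
OMO sale (to banks) 399.5 billion rupees: just an asset swap on bank balance sheets → 0.
Government account inflow 454 billion rupees: bank balance sheets shrink → −454B.
Discount-window loan 93 billion rupees: bank balance sheets expand → +93B.
Net: 0 + 0 − 454 + 93 = -361 billion.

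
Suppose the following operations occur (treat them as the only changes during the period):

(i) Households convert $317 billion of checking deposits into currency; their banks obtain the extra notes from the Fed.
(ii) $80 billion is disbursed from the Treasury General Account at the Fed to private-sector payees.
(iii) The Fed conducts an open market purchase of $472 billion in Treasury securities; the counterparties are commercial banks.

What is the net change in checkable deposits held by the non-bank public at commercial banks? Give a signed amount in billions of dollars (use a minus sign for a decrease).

-$237 billion

Currency withdrawal $317 billion: non-bank counterparties' bank balances fall → −$317B.
Government spending $80 billion: non-bank counterparties' bank balances rise → +$80B.
OMO purchase (from banks) $472 billion: the counterparty is a bank, so public deposits are unchanged → 0.
Net: −317 + 80 + 0 = -$237 billion.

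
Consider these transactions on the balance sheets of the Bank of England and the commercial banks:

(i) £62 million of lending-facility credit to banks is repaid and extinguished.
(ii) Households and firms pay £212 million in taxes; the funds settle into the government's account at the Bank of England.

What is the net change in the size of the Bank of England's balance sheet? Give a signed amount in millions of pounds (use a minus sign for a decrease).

-£62 million

Discount-window repayment £62 million: a Bank of England asset is shed → −£62M.
Government account inflow £212 million: only the composition of liabilities changes → 0.
Net: −62 + 0 = -£62 million.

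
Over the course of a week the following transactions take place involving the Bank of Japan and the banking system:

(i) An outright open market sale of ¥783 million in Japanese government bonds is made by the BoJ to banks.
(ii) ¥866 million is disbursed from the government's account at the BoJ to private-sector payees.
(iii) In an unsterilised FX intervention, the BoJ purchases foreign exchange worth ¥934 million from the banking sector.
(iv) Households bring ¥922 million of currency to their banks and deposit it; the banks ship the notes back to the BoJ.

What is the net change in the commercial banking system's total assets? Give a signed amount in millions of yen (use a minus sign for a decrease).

BoJ balance sheet:
  Assets:      Securities −¥783M, Foreign assets +¥934M
  Liabilities: Bank reserves +¥1939M, Currency in circulation −¥922M, Government deposits −¥866M
Commercial banking system:
  Assets:      Reserves at CB +¥1939M, Securities +¥783M, Foreign assets −¥934M
  Liabilities: Checkable deposits +¥1788M
Change in total bank assets = +¥1788 million.

+¥1788 million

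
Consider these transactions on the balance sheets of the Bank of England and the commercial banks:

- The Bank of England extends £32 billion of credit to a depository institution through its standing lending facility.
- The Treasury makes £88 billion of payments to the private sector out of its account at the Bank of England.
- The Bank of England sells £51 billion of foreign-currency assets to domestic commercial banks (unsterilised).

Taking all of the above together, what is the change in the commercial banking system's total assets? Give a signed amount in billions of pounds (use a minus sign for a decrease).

Discount-window loan £32 billion: bank balance sheets expand → +£32B.
Government spending £88 billion: bank balance sheets expand → +£88B.
FX sale £51 billion: just an asset swap on bank balance sheets → 0.
Net: 32 + 88 + 0 = +£120 billion.

+£120 billion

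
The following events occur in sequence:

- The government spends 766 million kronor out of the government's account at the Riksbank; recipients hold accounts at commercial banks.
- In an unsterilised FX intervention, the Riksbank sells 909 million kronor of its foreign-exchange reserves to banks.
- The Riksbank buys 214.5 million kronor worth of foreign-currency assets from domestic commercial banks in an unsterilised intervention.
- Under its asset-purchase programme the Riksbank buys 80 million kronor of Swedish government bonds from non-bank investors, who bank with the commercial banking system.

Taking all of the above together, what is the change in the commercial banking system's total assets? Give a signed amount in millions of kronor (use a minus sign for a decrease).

+846 million

Government spending 766 million kronor: bank balance sheets expand → +766M.
FX sale 909 million kronor: just an asset swap on bank balance sheets → 0.
FX purchase 214.5 million kronor: just an asset swap on bank balance sheets → 0.
Asset purchase (from non-banks) 80 million kronor: bank balance sheets expand → +80M.
Net: 766 + 0 + 0 + 80 = +846 million.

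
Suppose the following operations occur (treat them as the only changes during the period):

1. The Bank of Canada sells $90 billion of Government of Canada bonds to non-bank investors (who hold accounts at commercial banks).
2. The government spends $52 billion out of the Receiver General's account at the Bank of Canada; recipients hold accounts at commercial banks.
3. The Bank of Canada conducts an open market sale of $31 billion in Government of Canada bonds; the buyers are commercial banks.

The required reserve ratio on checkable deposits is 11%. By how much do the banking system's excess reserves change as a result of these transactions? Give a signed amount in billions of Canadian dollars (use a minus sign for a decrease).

Asset sale (to non-banks) $90 billion: reserves −$90B, deposits −$90B.
Government spending $52 billion: reserves +$52B, deposits +$52B.
OMO sale (to banks) $31 billion: reserves −$31B, deposits 0.
Totals: Δreserves = −$69B, Δdeposits = −$38B.
Δrequired reserves = 11% × −$38B = −$4.18B.
Δexcess reserves = Δreserves − Δrequired = −$69B − (−$4.18B) = -$64.82 billion.

-$64.82 billion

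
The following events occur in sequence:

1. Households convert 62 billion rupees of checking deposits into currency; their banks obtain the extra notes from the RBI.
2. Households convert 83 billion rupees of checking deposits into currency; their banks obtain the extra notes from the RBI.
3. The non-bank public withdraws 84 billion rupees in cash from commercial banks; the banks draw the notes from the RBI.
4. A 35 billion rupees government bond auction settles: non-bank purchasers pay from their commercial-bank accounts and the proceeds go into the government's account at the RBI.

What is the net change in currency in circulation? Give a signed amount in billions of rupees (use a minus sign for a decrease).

+229 billion

Currency withdrawal 62 billion rupees: notes leave the central bank → +62B.
Currency withdrawal 83 billion rupees: notes leave the central bank → +83B.
Currency withdrawal 84 billion rupees: notes leave the central bank → +84B.
Government account inflow 35 billion rupees: no currency enters or leaves circulation → 0.
Net: 62 + 83 + 84 + 0 = +229 billion.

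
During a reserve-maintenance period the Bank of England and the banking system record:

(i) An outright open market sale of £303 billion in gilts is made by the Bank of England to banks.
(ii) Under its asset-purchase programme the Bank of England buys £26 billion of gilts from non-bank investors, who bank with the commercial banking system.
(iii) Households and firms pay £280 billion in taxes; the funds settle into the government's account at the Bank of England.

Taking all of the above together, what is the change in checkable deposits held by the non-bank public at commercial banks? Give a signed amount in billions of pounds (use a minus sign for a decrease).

OMO sale (to banks) £303 billion: the counterparty is a bank, so public deposits are unchanged → 0.
Asset purchase (from non-banks) £26 billion: non-bank counterparties' bank balances rise → +£26B.
Government account inflow £280 billion: non-bank counterparties' bank balances fall → −£280B.
Net: 0 + 26 − 280 = -£254 billion.

-£254 billion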